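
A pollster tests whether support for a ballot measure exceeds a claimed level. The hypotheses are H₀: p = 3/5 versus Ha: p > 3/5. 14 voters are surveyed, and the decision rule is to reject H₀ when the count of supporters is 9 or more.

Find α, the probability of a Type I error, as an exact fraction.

Under H₀, X ~ Binomial(14, 3/5), and α = P(X ≥ 9).
Summing C(14,j)(3/5)^j(2/5)^{14−j} for j = 9,…,14 gives 2965421097/6103515625.

2965421097/6103515625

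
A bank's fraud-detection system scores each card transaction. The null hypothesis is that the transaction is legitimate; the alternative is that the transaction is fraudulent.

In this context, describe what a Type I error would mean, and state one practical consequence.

A Type I error is rejecting H₀ when H₀ is true.
Here that means blocking the transaction and freezing the card when actually the transaction is legitimate.

A Type I error would mean concluding that the transaction is fraudulent when in fact the transaction is legitimate. Consequence: a legitimate purchase is declined and the customer's card is frozen.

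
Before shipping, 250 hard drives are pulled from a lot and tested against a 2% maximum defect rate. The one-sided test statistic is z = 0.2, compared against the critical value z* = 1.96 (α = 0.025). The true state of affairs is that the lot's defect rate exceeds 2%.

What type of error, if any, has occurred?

The conventional null hypothesis is that the lot's defect rate is 2% (within specification).
Since z = 0.2 ≤ z* = 1.96, H₀ is not rejected.
H₀ is false (actually the lot's defect rate exceeds 2%).
Failing to reject a false H₀ is a Type II error.

Type II error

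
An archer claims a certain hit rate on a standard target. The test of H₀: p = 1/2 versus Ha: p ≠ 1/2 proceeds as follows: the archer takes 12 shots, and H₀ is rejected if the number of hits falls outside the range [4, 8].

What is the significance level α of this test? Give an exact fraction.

α = P(K ≤ 3 or K ≥ 9 | p = 1/2), K ~ Binomial(12, 1/2).
The two tails are symmetric, so α = 2·(1 + 12 + 66 + 220)/2^12 = 598/4096 = 299/2048.

299/2048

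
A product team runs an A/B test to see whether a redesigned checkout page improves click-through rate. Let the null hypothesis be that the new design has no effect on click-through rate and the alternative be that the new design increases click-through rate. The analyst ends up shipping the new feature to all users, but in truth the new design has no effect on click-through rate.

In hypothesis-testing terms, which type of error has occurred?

Type I error

'Shipping the new feature to all users' corresponds to rejecting H₀.
H₀ was rejected but H₀ is true — a Type I error (false positive).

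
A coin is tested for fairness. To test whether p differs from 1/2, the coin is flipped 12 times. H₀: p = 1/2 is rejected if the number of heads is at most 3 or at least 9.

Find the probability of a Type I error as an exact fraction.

α = P(Y ≤ 3 or Y ≥ 9 | p = 1/2), Y ~ Binomial(12, 1/2).
Each tail has probability (1 + 12 + 66 + 220)/4096; doubling gives α = 598/4096 = 299/2048.

299/2048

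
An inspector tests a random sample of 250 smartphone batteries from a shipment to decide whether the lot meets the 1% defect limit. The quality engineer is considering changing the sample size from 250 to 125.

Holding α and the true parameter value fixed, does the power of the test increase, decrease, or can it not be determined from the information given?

It decreases.

Reducing n widens both sampling distributions, so the test has less ability to distinguish Ha from H₀.
Since power = 1 − β and β increases, power decreases.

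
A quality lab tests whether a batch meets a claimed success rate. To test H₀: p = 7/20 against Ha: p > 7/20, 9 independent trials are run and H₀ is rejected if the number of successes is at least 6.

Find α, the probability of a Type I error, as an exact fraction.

6859289647/128000000000

The Type I error probability is α = P(S ≥ 6) computed under H₀, where S ~ Binomial(9, 7/20).
Summing C(9,j)(7/20)^j(13/20)^{9−j} for j = 6,…,9 gives 6859289647/128000000000.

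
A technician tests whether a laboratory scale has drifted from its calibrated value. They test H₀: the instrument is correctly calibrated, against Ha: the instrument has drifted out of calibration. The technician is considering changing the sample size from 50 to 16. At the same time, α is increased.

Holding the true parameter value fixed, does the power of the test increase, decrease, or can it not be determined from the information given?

The first change alone would make β increase; the second alone would make β decrease. Which effect dominates depends on the magnitudes, which are not given.
Since power = 1 − β, the effect on power is likewise indeterminate.

Cannot be determined from the information given.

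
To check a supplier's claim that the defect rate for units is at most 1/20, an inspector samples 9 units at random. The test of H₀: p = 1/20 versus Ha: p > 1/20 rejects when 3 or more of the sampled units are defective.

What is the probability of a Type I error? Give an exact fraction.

Under H₀, X ~ Binomial(9, 1/20); the Type I error rate is P(X ≥ 3).
α = 1 − P(X ≤ 2) = 1 − 63464893469/64000000000 = 535106531/64000000000.

535106531/64000000000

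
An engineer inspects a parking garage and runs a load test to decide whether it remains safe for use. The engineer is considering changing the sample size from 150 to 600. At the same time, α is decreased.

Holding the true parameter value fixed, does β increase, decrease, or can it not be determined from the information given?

The first change alone would make β decrease; the second alone would make β increase. Which effect dominates depends on the magnitudes, which are not given.

Cannot be determined from the information given.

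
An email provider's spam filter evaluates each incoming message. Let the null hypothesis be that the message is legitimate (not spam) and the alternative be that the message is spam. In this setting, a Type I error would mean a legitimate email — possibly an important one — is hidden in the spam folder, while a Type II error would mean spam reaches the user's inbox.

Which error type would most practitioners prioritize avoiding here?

Type I error

The Type I consequence (a legitimate email — possibly an important one — is hidden in the spam folder) is more severe than the Type II consequence (spam reaches the user's inbox).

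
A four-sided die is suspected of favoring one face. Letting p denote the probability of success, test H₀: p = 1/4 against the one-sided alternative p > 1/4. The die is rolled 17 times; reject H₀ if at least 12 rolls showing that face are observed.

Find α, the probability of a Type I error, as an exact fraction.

429025/4294967296

The Type I error probability is α = P(Y ≥ 12) computed under H₀, where Y ~ Binomial(17, 1/4).
Summing C(17,j)(1/4)^j(3/4)^{17−j} for j = 12,…,17 gives 429025/4294967296.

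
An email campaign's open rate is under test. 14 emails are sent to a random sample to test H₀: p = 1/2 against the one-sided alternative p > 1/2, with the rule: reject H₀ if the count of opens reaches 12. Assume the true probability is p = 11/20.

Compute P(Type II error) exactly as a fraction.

805268516435735481/819200000000000000

A Type II error is failing to reject when Ha holds: with p = 11/20, β = P(X ≤ 11).
Adding the binomial probabilities P(X=0)+…+P(X=11) at p = 11/20 gives 805268516435735481/819200000000000000.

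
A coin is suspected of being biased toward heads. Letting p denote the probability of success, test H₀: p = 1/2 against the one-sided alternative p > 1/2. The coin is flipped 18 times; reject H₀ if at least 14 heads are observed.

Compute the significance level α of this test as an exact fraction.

The Type I error probability is α = P(Y ≥ 14) computed under H₀, where Y ~ Binomial(18, 1/2).
P(Y ≥ 14) = [C(18,14) + C(18,15) + C(18,16) + C(18,17) + C(18,18)] / 2^18 = (3060 + 816 + 153 + 18 + 1) / 262144 = 4048/262144 = 253/16384.

253/16384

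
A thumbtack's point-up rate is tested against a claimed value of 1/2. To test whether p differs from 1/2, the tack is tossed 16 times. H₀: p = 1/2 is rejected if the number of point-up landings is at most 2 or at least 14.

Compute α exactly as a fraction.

137/32768

Under H₀, Y ~ Binomial(16, 1/2); α is the probability of landing in either tail, P(Y ≤ 2) + P(Y ≥ 14).
Each tail has probability (1 + 16 + 120)/65536; doubling gives α = 274/65536 = 137/32768.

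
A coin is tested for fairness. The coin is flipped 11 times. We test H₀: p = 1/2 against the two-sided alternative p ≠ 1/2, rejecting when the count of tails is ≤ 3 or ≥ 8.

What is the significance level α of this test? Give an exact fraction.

The significance level is the null-hypothesis probability of the rejection region {≤3} ∪ {≥8}.
By symmetry, α = 2·P(Y ≤ 3) = 2·(1 + 11 + 55 + 165)/2048 = 464/2048 = 29/128.

29/128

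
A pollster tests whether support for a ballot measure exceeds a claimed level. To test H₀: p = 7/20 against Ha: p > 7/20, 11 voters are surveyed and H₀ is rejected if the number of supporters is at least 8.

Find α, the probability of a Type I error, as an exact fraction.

62680681273/5120000000000

α = P(reject H₀ | H₀ true) = P(S ≥ 8 | p = 7/20), with S ~ Binomial(11, 7/20).
Adding the binomial terms for j = 8 through 11 with p = 7/20 yields 62680681273/5120000000000.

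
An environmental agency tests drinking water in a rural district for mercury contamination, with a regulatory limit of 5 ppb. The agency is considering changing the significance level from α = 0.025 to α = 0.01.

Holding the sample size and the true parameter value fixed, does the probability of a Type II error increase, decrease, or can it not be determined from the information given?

It increases.

A smaller α moves the rejection region further into the tail. With the alternative true, more outcomes now fall outside the rejection region, so failing to reject becomes more likely.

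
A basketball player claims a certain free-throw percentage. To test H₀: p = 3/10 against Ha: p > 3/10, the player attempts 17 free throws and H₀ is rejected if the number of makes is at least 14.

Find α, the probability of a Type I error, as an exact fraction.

121645250577/10000000000000000

α = P(reject H₀ | H₀ true) = P(X ≥ 14 | p = 3/10), with X ~ Binomial(17, 3/10).
Adding the binomial terms for j = 14 through 17 with p = 3/10 yields 121645250577/10000000000000000.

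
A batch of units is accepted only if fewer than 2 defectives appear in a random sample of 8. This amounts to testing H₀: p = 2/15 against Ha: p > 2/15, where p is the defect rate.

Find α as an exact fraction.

The significance level is the probability, assuming p = 2/15, of seeing 2 or more defectives in 8 draws.
Via the complement, α = 1 − Σ_{j=0}^{1} C(8,j)(2/15)^j(13/15)^{8-j} = 743183632/2562890625.

743183632/2562890625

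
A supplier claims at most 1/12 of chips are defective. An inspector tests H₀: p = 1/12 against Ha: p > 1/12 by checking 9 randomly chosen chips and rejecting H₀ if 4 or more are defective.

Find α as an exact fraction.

The significance level is the probability, assuming p = 1/12, of seeing 4 or more defectives in 9 draws.
Via the complement, α = 1 − Σ_{j=0}^{3} C(9,j)(1/12)^j(11/12)^{9-j} = 5563363/1289945088.

5563363/1289945088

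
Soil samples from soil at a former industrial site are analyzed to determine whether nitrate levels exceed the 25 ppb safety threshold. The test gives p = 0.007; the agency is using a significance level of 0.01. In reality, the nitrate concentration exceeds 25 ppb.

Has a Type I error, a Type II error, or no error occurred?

The conventional null hypothesis is that the nitrate concentration is at or below 25 ppb (safe).
Since p = 0.007 < α = 0.01, H₀ is rejected.
H₀ is false (actually the nitrate concentration exceeds 25 ppb).
The decision matches the true state — no error.

Neither — the decision is correct.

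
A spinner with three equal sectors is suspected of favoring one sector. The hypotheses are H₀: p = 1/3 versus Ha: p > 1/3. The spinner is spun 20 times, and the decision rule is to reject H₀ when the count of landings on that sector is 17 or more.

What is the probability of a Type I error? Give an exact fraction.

The Type I error probability is α = P(S ≥ 17) computed under H₀, where S ~ Binomial(20, 1/3).
Adding the binomial terms for j = 17 through 20 with p = 1/3 yields 3307/1162261467.

3307/1162261467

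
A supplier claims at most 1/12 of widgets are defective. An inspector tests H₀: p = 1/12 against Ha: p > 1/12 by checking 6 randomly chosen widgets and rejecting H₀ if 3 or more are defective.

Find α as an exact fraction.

Under H₀, K ~ Binomial(6, 1/12); the Type I error rate is P(K ≥ 3).
Via the complement, α = 1 − Σ_{j=0}^{2} C(6,j)(1/12)^j(11/12)^{6-j} = 14251/1492992.

14251/1492992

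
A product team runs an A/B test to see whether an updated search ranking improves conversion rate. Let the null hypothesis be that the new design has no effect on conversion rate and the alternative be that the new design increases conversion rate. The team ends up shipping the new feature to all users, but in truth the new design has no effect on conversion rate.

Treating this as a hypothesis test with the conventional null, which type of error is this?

'Shipping the new feature to all users' corresponds to rejecting H₀.
H₀ was rejected but H₀ is true — a Type I error (false positive).

Type I error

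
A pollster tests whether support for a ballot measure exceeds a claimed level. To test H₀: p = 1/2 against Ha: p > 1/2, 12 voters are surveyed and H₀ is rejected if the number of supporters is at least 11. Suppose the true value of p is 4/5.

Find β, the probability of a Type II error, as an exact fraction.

177031761/244140625

Under the alternative p = 4/5, S ~ Binomial(12, 4/5); β is the probability the test does not reject, P(S < 11).
Equivalently, β = 1 − P(S ≥ 11) = 177031761/244140625.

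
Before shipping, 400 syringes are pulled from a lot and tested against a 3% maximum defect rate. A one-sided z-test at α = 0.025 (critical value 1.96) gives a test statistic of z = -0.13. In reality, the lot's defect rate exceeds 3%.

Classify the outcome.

Type II error

The conventional null hypothesis is that the lot's defect rate is 3% (within specification).
Since z = -0.13 ≤ z* = 1.96, H₀ is not rejected.
H₀ is false (actually the lot's defect rate exceeds 3%).
Failing to reject a false H₀ is a Type II error.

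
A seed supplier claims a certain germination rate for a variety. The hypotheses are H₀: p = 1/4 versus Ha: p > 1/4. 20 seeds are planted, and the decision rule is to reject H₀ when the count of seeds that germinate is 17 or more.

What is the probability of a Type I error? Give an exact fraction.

32551/1099511627776

α = P(reject H₀ | H₀ true) = P(S ≥ 17 | p = 1/4), with S ~ Binomial(20, 1/4).
Adding the binomial terms for j = 17 through 20 with p = 1/4 yields 32551/1099511627776.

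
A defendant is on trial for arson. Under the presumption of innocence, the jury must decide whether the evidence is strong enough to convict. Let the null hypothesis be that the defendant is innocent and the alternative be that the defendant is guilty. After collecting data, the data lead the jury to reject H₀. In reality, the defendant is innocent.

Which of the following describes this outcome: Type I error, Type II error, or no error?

H₀ was rejected, but H₀ is actually true.
Rejecting a true null hypothesis is a Type I error (false positive).

Type I error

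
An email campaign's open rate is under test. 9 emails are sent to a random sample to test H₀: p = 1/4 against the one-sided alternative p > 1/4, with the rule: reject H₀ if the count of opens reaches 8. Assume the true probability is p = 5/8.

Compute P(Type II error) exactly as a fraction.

Under the alternative p = 5/8, S ~ Binomial(9, 5/8); β is the probability the test does not reject, P(S < 8).
Equivalently, β = 1 − P(S ≥ 8) = 3803679/4194304.

3803679/4194304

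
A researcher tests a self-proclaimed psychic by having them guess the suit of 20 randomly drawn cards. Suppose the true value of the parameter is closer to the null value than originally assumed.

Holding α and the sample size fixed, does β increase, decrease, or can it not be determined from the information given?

When the true parameter is near the null value, the test has a harder time distinguishing Ha from H₀.

It increases.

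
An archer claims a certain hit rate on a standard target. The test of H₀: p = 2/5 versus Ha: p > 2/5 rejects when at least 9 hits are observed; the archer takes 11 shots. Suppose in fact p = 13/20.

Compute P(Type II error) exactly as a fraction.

Under the alternative p = 13/20, Y ~ Binomial(11, 13/20); β is the probability the test does not reject, P(Y < 9).
Adding the binomial probabilities P(Y=0)+…+P(Y=8) at p = 13/20 gives 32762721984671/40960000000000.

32762721984671/40960000000000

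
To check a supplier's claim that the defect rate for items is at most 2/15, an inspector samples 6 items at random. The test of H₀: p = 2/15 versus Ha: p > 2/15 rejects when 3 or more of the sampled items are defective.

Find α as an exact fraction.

78928/2278125

The significance level is the probability, assuming p = 2/15, of seeing 3 or more defectives in 6 draws.
α = 1 − P(S ≤ 2) = 1 − 2199197/2278125 = 78928/2278125.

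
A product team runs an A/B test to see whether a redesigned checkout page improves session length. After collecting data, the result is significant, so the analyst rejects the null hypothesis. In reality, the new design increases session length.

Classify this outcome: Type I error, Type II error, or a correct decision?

The conventional null hypothesis here is that the new design has no effect on session length.
The test rejected a false H₀ — the decision matches the true state.

Neither — the decision is correct.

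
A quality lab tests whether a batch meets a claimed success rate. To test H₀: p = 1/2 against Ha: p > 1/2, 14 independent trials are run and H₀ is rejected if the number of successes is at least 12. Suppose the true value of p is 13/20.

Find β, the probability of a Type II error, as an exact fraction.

750447350803558569/819200000000000000

Under the alternative p = 13/20, Y ~ Binomial(14, 13/20); β is the probability the test does not reject, P(Y < 12).
Summing C(14,j)·(13/20)^j·(7/20)^{14-j} for j = 0..11 gives 750447350803558569/819200000000000000.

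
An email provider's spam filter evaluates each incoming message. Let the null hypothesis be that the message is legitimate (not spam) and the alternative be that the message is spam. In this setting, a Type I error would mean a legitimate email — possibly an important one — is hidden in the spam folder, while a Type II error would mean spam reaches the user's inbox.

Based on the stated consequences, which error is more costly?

Type I error

The Type I consequence (a legitimate email — possibly an important one — is hidden in the spam folder) is more severe than the Type II consequence (spam reaches the user's inbox).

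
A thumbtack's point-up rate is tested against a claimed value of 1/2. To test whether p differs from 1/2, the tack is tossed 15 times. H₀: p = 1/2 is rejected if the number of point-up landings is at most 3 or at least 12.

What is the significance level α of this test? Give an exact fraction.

9/256

Under H₀, Y ~ Binomial(15, 1/2); α is the probability of landing in either tail, P(Y ≤ 3) + P(Y ≥ 12).
Each tail has probability (1 + 15 + 105 + 455)/32768; doubling gives α = 1152/32768 = 9/256.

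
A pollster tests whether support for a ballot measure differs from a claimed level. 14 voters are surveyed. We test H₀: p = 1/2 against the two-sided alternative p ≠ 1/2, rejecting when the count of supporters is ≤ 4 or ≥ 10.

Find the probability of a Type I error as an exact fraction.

1471/8192

Under H₀, Y ~ Binomial(14, 1/2); α is the probability of landing in either tail, P(Y ≤ 4) + P(Y ≥ 10).
Each tail has probability (1 + 14 + 91 + 364 + 1001)/16384; doubling gives α = 2942/16384 = 1471/8192.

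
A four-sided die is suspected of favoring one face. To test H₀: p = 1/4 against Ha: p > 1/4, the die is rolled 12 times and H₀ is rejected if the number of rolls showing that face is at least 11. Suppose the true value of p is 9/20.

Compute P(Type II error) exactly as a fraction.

Under the alternative p = 9/20, Y ~ Binomial(12, 9/20); β is the probability the test does not reject, P(Y < 11).
Equivalently, β = 1 − P(Y ≥ 11) = 4091575270595131/4096000000000000.

4091575270595131/4096000000000000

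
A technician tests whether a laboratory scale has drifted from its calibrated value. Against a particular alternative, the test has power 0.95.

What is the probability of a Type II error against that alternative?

Power = 1 − β, so β = 1 − 0.95 = 0.05.

0.05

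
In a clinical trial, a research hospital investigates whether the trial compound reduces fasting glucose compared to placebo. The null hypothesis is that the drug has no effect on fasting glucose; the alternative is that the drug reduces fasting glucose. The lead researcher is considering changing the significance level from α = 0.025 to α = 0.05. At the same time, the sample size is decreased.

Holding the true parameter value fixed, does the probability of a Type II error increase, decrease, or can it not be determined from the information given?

Cannot be determined from the information given.

The first change alone would make β decrease; the second alone would make β increase. Which effect dominates depends on the magnitudes, which are not given.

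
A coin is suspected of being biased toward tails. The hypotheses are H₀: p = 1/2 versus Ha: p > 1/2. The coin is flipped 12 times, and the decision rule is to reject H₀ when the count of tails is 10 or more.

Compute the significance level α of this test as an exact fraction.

α = P(reject H₀ | H₀ true) = P(Y ≥ 10 | p = 1/2), with Y ~ Binomial(12, 1/2).
Summing the upper tail: (66 + 12 + 1) / 2^12 = 79/4096.

79/4096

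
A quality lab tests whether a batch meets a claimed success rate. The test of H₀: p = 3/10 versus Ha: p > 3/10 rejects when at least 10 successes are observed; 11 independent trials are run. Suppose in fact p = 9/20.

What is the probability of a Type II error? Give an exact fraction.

20434671802787/20480000000000

Under the alternative p = 9/20, K ~ Binomial(11, 9/20); β is the probability the test does not reject, P(K < 10).
Adding the binomial probabilities P(K=0)+…+P(K=9) at p = 9/20 gives 20434671802787/20480000000000.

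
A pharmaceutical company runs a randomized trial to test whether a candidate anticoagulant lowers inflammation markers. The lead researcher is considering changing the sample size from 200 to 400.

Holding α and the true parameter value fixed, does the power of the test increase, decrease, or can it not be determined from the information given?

It increases.

Increasing n separates the H₀ and Ha sampling distributions, so under Ha fewer outcomes land in the acceptance region.
Since power = 1 − β and β decreases, power increases.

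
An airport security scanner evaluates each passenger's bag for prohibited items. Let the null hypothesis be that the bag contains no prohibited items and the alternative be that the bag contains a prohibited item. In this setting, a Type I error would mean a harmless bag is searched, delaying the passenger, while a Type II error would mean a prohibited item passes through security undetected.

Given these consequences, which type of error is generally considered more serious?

Type II error

The Type II consequence (a prohibited item passes through security undetected) is more severe than the Type I consequence (a harmless bag is searched, delaying the passenger).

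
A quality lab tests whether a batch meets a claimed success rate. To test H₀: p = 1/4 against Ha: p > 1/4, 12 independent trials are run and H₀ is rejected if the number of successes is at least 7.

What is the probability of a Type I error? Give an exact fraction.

119561/8388608

Under H₀, S ~ Binomial(12, 1/4), and α = P(S ≥ 7).
P(S ≥ 7) = Σ_{j=7}^{12} C(12,j)·(1/4)^j·(3/4)^{12-j} = 119561/8388608.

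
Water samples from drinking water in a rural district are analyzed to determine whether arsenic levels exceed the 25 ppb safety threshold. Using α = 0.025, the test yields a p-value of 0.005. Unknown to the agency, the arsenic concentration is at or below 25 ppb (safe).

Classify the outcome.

The conventional null hypothesis is that the arsenic concentration is at or below 25 ppb (safe).
Since p = 0.005 < α = 0.025, H₀ is rejected.
H₀ is true (actually the arsenic concentration is at or below 25 ppb (safe)).
Rejecting a true H₀ is a Type I error.

Type I error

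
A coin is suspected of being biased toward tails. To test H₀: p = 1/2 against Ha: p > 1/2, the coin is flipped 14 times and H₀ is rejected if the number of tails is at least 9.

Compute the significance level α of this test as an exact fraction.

Under H₀, K ~ Binomial(14, 1/2), and α = P(K ≥ 9).
That's C(14,9) + C(14,10) + C(14,11) + C(14,12) + C(14,13) + C(14,14) over 2^14, i.e. (2002 + 1001 + 364 + 91 + 14 + 1)/16384 = 3473/16384.

3473/16384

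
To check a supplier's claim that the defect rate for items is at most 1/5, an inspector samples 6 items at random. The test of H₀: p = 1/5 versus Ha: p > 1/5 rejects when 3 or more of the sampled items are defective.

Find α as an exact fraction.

309/3125

α = P(reject H₀ | H₀ true) = P(X ≥ 3 | p = 1/5), X ~ Binomial(6, 1/5).
α = 1 − P(X ≤ 2) = 1 − 2816/3125 = 309/3125.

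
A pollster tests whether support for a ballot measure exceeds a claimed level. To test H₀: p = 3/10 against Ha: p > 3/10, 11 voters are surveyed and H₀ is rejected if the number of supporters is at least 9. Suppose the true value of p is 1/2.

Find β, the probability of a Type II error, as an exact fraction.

1981/2048

β = P(fail to reject H₀ | Ha true) = P(K ≤ 8 | p = 1/2), K ~ Binomial(11, 1/2).
Equivalently, β = 1 − P(K ≥ 9) = 1981/2048.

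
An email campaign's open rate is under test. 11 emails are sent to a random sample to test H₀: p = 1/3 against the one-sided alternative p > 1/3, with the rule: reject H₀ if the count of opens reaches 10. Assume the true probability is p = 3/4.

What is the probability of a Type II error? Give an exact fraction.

A Type II error is failing to reject when Ha holds: with p = 3/4, β = P(K ≤ 9).
Summing C(11,j)·(3/4)^j·(1/4)^{11-j} for j = 0..9 gives 1683809/2097152.

1683809/2097152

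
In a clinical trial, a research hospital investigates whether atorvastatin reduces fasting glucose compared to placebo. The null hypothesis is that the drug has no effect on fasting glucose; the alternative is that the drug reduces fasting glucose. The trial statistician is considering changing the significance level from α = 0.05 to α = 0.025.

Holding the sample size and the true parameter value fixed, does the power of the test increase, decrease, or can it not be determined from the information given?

Lowering α raises the bar for rejection; under Ha, the test now fails to reject on outcomes it previously would have rejected.
Since power = 1 − β and β increases, power decreases.

It decreases.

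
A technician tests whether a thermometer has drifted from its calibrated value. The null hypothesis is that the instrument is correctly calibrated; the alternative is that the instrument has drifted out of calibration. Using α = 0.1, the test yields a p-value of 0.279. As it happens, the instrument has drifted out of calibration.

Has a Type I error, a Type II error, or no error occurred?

Since p = 0.279 ≥ α = 0.1, H₀ is not rejected.
H₀ is false (actually the instrument has drifted out of calibration).
Failing to reject a false H₀ is a Type II error.

Type II error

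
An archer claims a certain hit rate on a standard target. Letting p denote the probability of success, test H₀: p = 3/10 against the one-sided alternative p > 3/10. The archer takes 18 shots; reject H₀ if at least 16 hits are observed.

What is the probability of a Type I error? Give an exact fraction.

Under H₀, X ~ Binomial(18, 3/10), and α = P(X ≥ 16).
Adding the binomial terms for j = 16 through 18 with p = 3/10 yields 84845087091/250000000000000000.

84845087091/250000000000000000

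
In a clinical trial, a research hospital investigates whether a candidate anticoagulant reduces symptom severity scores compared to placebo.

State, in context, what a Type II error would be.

With the conventional null hypothesis that the drug has no effect on symptom severity scores:
A Type II error is failing to reject H₀ when H₀ is false.
Here that means concluding there is insufficient evidence that the drug works when actually the drug reduces symptom severity scores.

A Type II error would mean concluding that the drug has no effect on symptom severity scores (or at least failing to establish that the drug reduces symptom severity scores) when in fact the drug reduces symptom severity scores.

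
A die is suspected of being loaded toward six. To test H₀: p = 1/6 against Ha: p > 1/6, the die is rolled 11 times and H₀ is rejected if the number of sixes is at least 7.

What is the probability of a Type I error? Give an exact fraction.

38051/60466176

α = P(reject H₀ | H₀ true) = P(X ≥ 7 | p = 1/6), with X ~ Binomial(11, 1/6).
Adding the binomial terms for j = 7 through 11 with p = 1/6 yields 38051/60466176.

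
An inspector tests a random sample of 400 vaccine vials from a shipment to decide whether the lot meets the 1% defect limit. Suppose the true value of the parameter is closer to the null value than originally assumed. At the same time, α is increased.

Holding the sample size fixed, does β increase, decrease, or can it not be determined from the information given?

The first change alone would make β increase; the second alone would make β decrease. Which effect dominates depends on the magnitudes, which are not given.

Cannot be determined from the information given.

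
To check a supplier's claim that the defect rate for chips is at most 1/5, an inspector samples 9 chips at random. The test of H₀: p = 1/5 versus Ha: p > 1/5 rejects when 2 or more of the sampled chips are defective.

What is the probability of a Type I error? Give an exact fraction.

1101157/1953125

α = P(reject H₀ | H₀ true) = P(Y ≥ 2 | p = 1/5), Y ~ Binomial(9, 1/5).
α = 1 − P(Y ≤ 1) = 1 − 851968/1953125 = 1101157/1953125.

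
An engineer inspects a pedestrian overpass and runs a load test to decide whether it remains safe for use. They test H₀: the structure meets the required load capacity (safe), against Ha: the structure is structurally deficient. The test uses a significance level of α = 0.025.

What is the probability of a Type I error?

The significance level α is, by definition, the probability of a Type I error — P(reject H₀ | H₀ true).

0.025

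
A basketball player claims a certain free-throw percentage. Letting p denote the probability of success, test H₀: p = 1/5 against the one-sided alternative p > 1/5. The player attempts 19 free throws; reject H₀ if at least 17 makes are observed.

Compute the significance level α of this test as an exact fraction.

Under H₀, X ~ Binomial(19, 1/5), and α = P(X ≥ 17).
P(X ≥ 17) = Σ_{j=17}^{19} C(19,j)·(1/5)^j·(4/5)^{19-j} = 2813/19073486328125.

2813/19073486328125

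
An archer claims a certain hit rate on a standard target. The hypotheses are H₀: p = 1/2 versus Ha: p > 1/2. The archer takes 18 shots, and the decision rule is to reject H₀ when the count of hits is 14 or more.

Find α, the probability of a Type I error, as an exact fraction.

The Type I error probability is α = P(X ≥ 14) computed under H₀, where X ~ Binomial(18, 1/2).
That's C(18,14) + C(18,15) + C(18,16) + C(18,17) + C(18,18) over 2^18, i.e. (3060 + 816 + 153 + 18 + 1)/262144 = 4048/262144 = 253/16384.

253/16384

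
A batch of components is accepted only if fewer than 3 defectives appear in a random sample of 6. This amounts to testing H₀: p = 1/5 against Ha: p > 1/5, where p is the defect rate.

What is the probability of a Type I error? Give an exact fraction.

309/3125

Under H₀, X ~ Binomial(6, 1/5); the Type I error rate is P(X ≥ 3).
Via the complement, α = 1 − Σ_{j=0}^{2} C(6,j)(1/5)^j(4/5)^{6-j} = 309/3125.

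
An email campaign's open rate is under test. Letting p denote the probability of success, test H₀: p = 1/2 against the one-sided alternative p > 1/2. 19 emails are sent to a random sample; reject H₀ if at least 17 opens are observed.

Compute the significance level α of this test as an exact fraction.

The Type I error probability is α = P(S ≥ 17) computed under H₀, where S ~ Binomial(19, 1/2).
P(S ≥ 17) = [C(19,17) + C(19,18) + C(19,19)] / 2^19 = (171 + 19 + 1) / 524288 = 191/524288.

191/524288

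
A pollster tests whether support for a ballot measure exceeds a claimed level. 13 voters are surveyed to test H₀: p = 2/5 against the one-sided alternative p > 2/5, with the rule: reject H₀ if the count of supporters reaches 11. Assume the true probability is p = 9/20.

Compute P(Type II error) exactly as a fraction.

Under the alternative p = 9/20, S ~ Binomial(13, 9/20); β is the probability the test does not reject, P(S < 11).
Equivalently, β = 1 − P(S ≥ 11) = 40790448134932573/40960000000000000.

40790448134932573/40960000000000000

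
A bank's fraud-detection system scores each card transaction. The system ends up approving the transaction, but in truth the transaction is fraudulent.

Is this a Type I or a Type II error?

The null hypothesis here is that the transaction is legitimate.
'Approving the transaction' corresponds to failing to reject H₀.
H₀ was not rejected but H₀ is false — a Type II error (false negative).

Type II error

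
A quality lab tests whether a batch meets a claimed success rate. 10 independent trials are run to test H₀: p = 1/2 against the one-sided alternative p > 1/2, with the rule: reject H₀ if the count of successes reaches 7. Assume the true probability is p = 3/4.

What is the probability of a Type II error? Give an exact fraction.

58753/262144

A Type II error is failing to reject when Ha holds: with p = 3/4, β = P(S ≤ 6).
Adding the binomial probabilities P(S=0)+…+P(S=6) at p = 3/4 gives 58753/262144.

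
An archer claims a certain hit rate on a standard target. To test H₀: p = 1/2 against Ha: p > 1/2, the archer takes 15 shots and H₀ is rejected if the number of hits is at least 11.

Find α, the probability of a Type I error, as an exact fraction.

1941/32768

α = P(reject H₀ | H₀ true) = P(S ≥ 11 | p = 1/2), with S ~ Binomial(15, 1/2).
Summing the upper tail: (1365 + 455 + 105 + 15 + 1) / 2^15 = 1941/32768.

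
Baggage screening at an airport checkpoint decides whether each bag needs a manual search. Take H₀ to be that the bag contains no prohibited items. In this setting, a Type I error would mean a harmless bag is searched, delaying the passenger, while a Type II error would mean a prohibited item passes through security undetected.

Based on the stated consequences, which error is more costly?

The Type II consequence (a prohibited item passes through security undetected) is more severe than the Type I consequence (a harmless bag is searched, delaying the passenger).

Type II error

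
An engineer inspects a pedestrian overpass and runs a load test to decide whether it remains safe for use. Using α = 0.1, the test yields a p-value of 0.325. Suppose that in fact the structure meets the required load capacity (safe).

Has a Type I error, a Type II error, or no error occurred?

The conventional null hypothesis is that the structure meets the required load capacity (safe).
Since p = 0.325 ≥ α = 0.1, H₀ is not rejected.
H₀ is true (actually the structure meets the required load capacity (safe)).
The decision matches the true state — no error.

Neither — the decision is correct.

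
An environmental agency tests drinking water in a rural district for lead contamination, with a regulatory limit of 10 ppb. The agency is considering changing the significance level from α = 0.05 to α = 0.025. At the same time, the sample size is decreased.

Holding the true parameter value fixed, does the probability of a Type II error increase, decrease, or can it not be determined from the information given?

It increases.

A smaller α moves the rejection region further into the tail. With the alternative true, more outcomes now fall outside the rejection region, so failing to reject becomes more likely. With less data the test statistic is noisier; under Ha, more outcomes land inside the acceptance region. Both changes push β in the same direction.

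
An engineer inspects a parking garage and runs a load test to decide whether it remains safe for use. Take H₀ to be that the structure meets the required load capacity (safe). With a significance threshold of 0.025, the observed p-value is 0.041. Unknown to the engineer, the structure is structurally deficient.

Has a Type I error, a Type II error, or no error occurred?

Type II error

Since p = 0.041 ≥ α = 0.025, H₀ is not rejected.
H₀ is false (actually the structure is structurally deficient).
Failing to reject a false H₀ is a Type II error.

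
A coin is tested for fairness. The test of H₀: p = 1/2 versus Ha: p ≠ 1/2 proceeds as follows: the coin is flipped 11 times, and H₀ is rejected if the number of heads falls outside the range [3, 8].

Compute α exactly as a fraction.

67/1024

Under H₀, Y ~ Binomial(11, 1/2); α is the probability of landing in either tail, P(Y ≤ 2) + P(Y ≥ 9).
The two tails are symmetric, so α = 2·(1 + 11 + 55)/2^11 = 134/2048 = 67/1024.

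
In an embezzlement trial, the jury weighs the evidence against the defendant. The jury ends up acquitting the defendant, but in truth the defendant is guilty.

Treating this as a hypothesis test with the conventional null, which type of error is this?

The null hypothesis here is that the defendant is innocent.
'Acquitting the defendant' corresponds to failing to reject H₀.
H₀ was not rejected but H₀ is false — a Type II error (false negative).

Type II error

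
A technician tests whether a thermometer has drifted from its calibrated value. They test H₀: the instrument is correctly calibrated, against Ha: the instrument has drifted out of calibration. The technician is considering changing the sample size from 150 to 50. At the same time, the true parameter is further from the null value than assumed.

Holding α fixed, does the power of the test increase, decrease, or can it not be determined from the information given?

Cannot be determined from the information given.

The first change alone would make β increase; the second alone would make β decrease. Which effect dominates depends on the magnitudes, which are not given.
Since power = 1 − β, the effect on power is likewise indeterminate.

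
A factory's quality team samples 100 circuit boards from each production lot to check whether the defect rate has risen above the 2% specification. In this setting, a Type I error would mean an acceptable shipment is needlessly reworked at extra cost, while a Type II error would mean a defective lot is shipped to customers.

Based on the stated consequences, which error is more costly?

The Type II consequence (a defective lot is shipped to customers) is more severe than the Type I consequence (an acceptable shipment is needlessly reworked at extra cost).

Type II error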